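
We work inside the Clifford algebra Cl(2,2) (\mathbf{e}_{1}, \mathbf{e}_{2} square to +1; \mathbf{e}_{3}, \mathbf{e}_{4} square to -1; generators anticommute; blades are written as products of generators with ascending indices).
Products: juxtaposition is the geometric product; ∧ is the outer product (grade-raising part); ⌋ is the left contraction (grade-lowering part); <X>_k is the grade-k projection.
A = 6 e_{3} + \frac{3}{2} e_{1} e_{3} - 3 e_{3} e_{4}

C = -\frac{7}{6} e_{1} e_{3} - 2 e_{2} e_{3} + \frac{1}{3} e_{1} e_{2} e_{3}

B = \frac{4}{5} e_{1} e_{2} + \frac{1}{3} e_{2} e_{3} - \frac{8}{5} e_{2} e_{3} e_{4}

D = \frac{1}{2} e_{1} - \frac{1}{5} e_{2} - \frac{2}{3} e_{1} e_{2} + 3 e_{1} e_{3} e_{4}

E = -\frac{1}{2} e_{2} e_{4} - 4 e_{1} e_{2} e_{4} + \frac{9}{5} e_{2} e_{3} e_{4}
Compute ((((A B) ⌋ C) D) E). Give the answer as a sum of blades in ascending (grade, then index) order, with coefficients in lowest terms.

step 1: -\frac{14}{5} e_{2} + \frac{1}{2} e_{1} e_{2} + \frac{6}{5} e_{2} e_{3} - \frac{53}{5} e_{2} e_{4} + \frac{24}{5} e_{1} e_{2} e_{3} - \frac{12}{5} e_{1} e_{2} e_{4} - \frac{12}{5} e_{1} e_{2} e_{3} e_{4}
step 2: -\frac{4}{5} + \frac{2}{5} e_{1} + \frac{163}{30} e_{3} + \frac{14}{15} e_{1} e_{3}
step 3: \frac{1}{5} - \frac{2}{5} e_{1} - \frac{8}{75} e_{2} - \frac{7}{15} e_{3} + \frac{14}{5} e_{4} + \frac{34}{75} e_{1} e_{2} - \frac{163}{60} e_{1} e_{3} + \frac{163}{10} e_{1} e_{4} + \frac{209}{450} e_{2} e_{3} + \frac{6}{5} e_{3} e_{4} - \frac{773}{225} e_{1} e_{2} e_{3} - \frac{12}{5} e_{1} e_{3} e_{4}
step 4: \frac{1541}{25} e_{2} + \frac{2027}{750} e_{4} + \frac{737}{100} e_{1} e_{2} - \frac{2564}{375} e_{1} e_{4} - \frac{351}{25} e_{2} e_{3} + \frac{33}{50} e_{2} e_{4} - \frac{6851}{500} e_{3} e_{4} - \frac{1287}{50} e_{1} e_{2} e_{3} - \frac{549}{100} e_{1} e_{2} e_{4} + \frac{239}{250} e_{1} e_{3} e_{4} + \frac{1649}{150} e_{2} e_{3} e_{4} - \frac{127}{600} e_{1} e_{2} e_{3} e_{4}
Answer: \frac{1541}{25} e_{2} + \frac{2027}{750} e_{4} + \frac{737}{100} e_{1} e_{2} - \frac{2564}{375} e_{1} e_{4} - \frac{351}{25} e_{2} e_{3} + \frac{33}{50} e_{2} e_{4} - \frac{6851}{500} e_{3} e_{4} - \frac{1287}{50} e_{1} e_{2} e_{3} - \frac{549}{100} e_{1} e_{2} e_{4} + \frac{239}{250} e_{1} e_{3} e_{4} + \frac{1649}{150} e_{2} e_{3} e_{4} - \frac{127}{600} e_{1} e_{2} e_{3} e_{4}


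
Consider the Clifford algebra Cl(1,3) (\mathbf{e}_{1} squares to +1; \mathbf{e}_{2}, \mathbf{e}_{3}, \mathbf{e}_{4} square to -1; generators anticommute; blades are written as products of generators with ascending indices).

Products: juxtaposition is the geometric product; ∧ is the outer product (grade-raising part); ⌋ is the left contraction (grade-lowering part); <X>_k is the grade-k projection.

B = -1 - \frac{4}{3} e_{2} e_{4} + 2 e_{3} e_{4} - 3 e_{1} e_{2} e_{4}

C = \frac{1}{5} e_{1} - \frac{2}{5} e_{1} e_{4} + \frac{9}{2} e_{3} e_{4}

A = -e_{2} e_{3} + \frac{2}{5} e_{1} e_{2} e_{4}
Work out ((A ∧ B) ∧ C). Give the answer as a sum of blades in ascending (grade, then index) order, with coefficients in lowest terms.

step 1: e_{2} e_{3} - \frac{2}{5} e_{1} e_{2} e_{4}
step 2: \frac{1}{5} e_{1} e_{2} e_{3} - \frac{2}{5} e_{1} e_{2} e_{3} e_{4}
Answer: \frac{1}{5} e_{1} e_{2} e_{3} - \frac{2}{5} e_{1} e_{2} e_{3} e_{4}


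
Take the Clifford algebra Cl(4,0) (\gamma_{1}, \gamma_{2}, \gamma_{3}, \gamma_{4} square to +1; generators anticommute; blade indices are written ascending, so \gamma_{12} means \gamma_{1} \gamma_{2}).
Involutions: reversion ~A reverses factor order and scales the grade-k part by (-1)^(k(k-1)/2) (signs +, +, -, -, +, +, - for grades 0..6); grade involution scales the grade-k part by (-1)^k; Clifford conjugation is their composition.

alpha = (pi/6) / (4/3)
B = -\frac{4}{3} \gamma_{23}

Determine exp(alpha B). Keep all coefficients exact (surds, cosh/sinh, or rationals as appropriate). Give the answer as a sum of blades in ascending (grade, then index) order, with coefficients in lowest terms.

B^2 = (-\frac{4}{3})^2*(\gamma_{23})^2 = \frac{16}{9}*(-1) = -\frac{16}{9} (a basis 2-blade squares to minus the product of its generators' squares).
B^2 = -\frac{16}{9} — the negative square puts this in the circular regime; l = \frac{4}{3}, alpha*l = \frac{\pi}{6}, so exp(alpha B) = cos(\frac{\pi}{6}) + (sin(\frac{\pi}{6})/(\frac{4}{3}))*B = \frac{\sqrt{3}}{2} + (\frac{3}{8})*B.
Answer: \frac{\sqrt{3}}{2} - \frac{1}{2} \gamma_{23}


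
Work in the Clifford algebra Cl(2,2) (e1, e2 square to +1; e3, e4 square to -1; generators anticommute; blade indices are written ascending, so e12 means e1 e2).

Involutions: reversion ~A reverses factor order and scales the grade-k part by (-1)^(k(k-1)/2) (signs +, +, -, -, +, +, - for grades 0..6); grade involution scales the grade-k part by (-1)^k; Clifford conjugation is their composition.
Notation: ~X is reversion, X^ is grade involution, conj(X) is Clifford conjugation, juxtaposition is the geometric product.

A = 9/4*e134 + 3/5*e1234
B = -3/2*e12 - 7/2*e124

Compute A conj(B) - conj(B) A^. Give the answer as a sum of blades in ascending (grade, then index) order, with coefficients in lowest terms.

first term: -21/10*e3 + 63/8*e23 - 9/10*e34 + 27/8*e234
second term: 21/10*e3 + 63/8*e23 - 9/10*e34 + 27/8*e234
Answer: -21/5*e3


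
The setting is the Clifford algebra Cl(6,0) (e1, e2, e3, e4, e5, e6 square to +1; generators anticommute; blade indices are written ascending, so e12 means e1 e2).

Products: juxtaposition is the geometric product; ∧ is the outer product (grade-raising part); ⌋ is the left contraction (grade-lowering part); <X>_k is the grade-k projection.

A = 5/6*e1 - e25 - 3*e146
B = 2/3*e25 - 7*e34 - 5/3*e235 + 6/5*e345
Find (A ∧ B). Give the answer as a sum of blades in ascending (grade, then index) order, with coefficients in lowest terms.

step 1: 5/9*e125 - 35/6*e134 - 25/18*e1235 + e1345 + 7*e2345 + 2*e12456 - 5*e123456
Answer: 5/9*e125 - 35/6*e134 - 25/18*e1235 + e1345 + 7*e2345 + 2*e12456 - 5*e123456


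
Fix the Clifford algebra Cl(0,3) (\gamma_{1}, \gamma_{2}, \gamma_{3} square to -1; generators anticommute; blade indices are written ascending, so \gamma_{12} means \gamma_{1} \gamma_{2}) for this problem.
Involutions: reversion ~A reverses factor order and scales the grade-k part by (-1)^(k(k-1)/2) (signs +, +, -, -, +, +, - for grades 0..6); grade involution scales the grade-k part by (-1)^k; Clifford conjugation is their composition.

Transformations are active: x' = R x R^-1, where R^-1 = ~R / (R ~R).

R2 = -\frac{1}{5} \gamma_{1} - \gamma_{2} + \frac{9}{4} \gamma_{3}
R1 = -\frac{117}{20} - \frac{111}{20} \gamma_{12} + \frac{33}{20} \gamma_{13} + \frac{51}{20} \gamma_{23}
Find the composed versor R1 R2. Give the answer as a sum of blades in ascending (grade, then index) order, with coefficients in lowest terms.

Distribute over the terms of R2 (each basis-blade product reordered to ascending indices, repeated generators contracted through their squares):
R1 (-\frac{1}{5} \gamma_{1}) = \frac{117}{100} \gamma_{1} + \frac{111}{100} \gamma_{2} - \frac{33}{100} \gamma_{3} - \frac{51}{100} \gamma_{123}
R1 (-\gamma_{2}) = -\frac{111}{20} \gamma_{1} + \frac{117}{20} \gamma_{2} - \frac{51}{20} \gamma_{3} + \frac{33}{20} \gamma_{123}
R1 (\frac{9}{4} \gamma_{3}) = -\frac{297}{80} \gamma_{1} - \frac{459}{80} \gamma_{2} - \frac{1053}{80} \gamma_{3} - \frac{999}{80} \gamma_{123}
Summing the partial products and collecting blades:
Answer: -\frac{3237}{400} \gamma_{1} + \frac{489}{400} \gamma_{2} - \frac{6417}{400} \gamma_{3} - \frac{4539}{400} \gamma_{123}


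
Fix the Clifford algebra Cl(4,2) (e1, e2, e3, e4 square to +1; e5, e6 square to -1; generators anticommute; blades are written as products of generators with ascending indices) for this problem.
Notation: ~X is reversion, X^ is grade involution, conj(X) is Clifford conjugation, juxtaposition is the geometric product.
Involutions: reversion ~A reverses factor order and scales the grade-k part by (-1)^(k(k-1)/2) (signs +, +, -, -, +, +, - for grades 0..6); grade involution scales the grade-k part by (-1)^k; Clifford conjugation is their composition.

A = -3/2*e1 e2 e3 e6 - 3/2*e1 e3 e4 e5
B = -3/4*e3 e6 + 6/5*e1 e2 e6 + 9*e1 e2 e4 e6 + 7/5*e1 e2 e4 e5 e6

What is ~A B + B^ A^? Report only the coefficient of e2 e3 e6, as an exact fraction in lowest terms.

first term: -9/5*e3 + 9/8*e1 e2 + 27/2*e3 e4 - 21/10*e2 e3 e6 - 21/10*e3 e4 e5 + 9/8*e1 e4 e5 e6 + 27/2*e2 e3 e5 e6 - 9/5*e2 e3 e4 e5 e6
second term: -9/5*e3 + 9/8*e1 e2 - 27/2*e3 e4 - 21/10*e2 e3 e6 - 21/10*e3 e4 e5 - 9/8*e1 e4 e5 e6 + 27/2*e2 e3 e5 e6 - 9/5*e2 e3 e4 e5 e6
Answer: -21/5


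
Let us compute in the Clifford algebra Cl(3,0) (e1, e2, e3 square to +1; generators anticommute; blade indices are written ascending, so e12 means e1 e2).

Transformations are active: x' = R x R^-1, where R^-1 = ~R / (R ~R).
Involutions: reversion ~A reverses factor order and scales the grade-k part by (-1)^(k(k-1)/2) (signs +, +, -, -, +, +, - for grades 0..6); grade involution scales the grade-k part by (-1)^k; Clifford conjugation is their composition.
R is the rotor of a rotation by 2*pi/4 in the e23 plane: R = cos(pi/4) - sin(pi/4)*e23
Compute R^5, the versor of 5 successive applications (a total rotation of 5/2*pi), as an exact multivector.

The rotor phase is half the rotation angle and phases add under composition, so 5 steps in the e23 plane accumulate phase 5*(pi/4) = 5*pi/4: R^5 = cos(5*pi/4) - sin(5*pi/4)*e23.
cos(5*pi/4) = -sqrt(2)/2 and sin(5*pi/4) = -sqrt(2)/2, so R^5 = -sqrt(2)/2 + sqrt(2)/2*e23. The net rotation is 1/2*pi (after discarding 1 full turn, each of which contributes a factor -1 to the rotor); the rotor keeps the half-angle phase exactly.
Answer: -sqrt(2)/2 + sqrt(2)/2*e23


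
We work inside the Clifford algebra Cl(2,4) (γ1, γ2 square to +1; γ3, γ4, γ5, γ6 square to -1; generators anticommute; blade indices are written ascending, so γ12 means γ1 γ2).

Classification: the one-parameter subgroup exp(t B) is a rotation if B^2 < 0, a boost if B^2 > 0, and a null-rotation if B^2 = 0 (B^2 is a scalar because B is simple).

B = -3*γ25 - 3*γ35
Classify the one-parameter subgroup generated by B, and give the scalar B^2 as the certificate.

B^2 term by term: the squares give (-3)^2*(γ25)^2 + (-3)^2*(γ35)^2 = 9*(+1) + 9*(-1) = 0 (each basis 2-blade squares to minus the product of its generators' squares); cross terms between blades sharing an index anticommute and cancel. So B^2 = 0.
Answer: null-rotation, certificate B^2 = 0. Check the certificate: B^2 = 0, and that sign is decisive whatever form B takes.


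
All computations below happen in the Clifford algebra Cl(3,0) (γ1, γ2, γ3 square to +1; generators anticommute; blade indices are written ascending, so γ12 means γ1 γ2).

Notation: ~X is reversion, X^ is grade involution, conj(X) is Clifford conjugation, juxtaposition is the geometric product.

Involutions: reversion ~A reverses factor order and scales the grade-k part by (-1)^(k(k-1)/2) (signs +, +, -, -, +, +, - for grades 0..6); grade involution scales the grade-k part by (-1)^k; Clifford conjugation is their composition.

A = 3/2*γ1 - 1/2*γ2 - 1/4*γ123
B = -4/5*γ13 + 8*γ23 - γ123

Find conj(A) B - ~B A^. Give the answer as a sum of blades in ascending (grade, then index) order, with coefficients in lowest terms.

first term: -1/4 + 2*γ1 + 1/5*γ2 + 26/5*γ3 + 1/2*γ13 + 3/2*γ23 - 58/5*γ123
second term: -1/4 + 2*γ1 + 1/5*γ2 + 26/5*γ3 - 1/2*γ13 - 3/2*γ23 + 58/5*γ123
Answer: γ13 + 3*γ23 - 116/5*γ123


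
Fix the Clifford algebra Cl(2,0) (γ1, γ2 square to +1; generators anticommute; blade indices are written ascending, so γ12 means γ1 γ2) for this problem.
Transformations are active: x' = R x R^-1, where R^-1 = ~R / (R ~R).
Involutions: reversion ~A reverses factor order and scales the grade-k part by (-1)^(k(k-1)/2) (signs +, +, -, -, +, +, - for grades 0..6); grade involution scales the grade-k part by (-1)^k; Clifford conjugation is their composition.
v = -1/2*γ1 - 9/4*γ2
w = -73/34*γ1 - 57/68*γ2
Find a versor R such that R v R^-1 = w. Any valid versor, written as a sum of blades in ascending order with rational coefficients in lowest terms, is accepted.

The midline construction: v and w both square to 85/16, so reflecting in their sum -45/17*γ1 - 105/34*γ2 exchanges them.
Answer: -45/17*γ1 - 105/34*γ2


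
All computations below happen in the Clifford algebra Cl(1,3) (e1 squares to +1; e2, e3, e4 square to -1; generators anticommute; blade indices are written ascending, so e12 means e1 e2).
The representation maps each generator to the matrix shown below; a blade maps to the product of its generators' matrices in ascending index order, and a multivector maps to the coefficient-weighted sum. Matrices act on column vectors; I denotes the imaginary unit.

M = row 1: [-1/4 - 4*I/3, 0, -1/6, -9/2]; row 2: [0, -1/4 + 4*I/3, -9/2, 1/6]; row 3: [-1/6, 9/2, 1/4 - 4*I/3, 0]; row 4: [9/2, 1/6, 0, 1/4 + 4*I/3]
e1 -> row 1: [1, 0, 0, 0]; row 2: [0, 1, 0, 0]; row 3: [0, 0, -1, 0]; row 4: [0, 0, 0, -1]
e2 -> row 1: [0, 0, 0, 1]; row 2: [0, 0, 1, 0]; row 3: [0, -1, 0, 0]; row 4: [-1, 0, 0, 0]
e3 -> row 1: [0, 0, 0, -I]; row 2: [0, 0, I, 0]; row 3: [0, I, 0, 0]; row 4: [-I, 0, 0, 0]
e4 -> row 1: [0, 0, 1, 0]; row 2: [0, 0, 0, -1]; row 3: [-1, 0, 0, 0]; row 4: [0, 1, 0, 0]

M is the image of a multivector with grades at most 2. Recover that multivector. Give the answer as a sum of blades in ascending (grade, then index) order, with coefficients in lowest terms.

Method: the blade images are trace-orthogonal — tr(rho(e_A) rho(e_B)^-1) = 4 if A = B and 0 otherwise — and rho(e_A)^-1 = (e_A)^2 * rho(e_A) with (e_A)^2 = +1 or -1, so the coefficient of e_A in the preimage is (e_A)^2 * tr(M rho(e_A))/4.
Nonzero projections over blades of grade <= 2: e1: (e1)^2 = +1, tr(M rho(e1)) = -1, coefficient -1/4; e2: (e2)^2 = -1, tr(M rho(e2)) = 18, coefficient -9/2; e14: (e14)^2 = +1, tr(M rho(e14)) = -2/3, coefficient -1/6; e23: (e23)^2 = -1, tr(M rho(e23)) = -16/3, coefficient 4/3. Every other blade of grade <= 2 projects to 0.
Answer: -1/4*e1 - 9/2*e2 - 1/6*e14 + 4/3*e23


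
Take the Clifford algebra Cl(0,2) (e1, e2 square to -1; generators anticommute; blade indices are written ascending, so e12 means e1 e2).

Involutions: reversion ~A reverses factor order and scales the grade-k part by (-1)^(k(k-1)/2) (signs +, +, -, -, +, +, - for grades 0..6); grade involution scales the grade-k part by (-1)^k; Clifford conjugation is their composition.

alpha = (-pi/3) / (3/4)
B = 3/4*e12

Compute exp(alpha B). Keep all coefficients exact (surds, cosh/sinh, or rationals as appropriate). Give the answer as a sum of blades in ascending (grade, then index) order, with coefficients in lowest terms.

B^2 = (3/4)^2*(e12)^2 = 9/16*(-1) = -9/16 (a basis 2-blade squares to minus the product of its generators' squares).
B^2 = -9/16 — a negative square means the series sums to a rotation: l = 3/4, alpha*l = -pi/3, so exp(alpha B) = cos(-pi/3) + (sin(-pi/3)/(3/4))*B = 1/2 + (-2*sqrt(3)/3)*B.
Answer: 1/2 - sqrt(3)/2*e12


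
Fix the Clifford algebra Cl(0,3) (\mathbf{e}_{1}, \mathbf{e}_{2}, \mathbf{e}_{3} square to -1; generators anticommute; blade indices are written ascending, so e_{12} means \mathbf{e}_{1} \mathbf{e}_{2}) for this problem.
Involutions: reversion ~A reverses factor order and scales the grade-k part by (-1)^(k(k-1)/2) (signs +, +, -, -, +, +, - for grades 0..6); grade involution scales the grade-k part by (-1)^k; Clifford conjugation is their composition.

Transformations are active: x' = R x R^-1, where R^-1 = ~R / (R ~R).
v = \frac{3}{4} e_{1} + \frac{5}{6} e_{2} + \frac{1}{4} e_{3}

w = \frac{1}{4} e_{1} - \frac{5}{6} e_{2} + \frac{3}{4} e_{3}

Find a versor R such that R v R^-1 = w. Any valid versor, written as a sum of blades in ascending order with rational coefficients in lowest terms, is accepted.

Here q(v) = q(w) = -\frac{95}{72}; the classical choice R = v + w = e_{1} + e_{3} then realises v -> w under the sandwich.
Answer: e_{1} + e_{3}


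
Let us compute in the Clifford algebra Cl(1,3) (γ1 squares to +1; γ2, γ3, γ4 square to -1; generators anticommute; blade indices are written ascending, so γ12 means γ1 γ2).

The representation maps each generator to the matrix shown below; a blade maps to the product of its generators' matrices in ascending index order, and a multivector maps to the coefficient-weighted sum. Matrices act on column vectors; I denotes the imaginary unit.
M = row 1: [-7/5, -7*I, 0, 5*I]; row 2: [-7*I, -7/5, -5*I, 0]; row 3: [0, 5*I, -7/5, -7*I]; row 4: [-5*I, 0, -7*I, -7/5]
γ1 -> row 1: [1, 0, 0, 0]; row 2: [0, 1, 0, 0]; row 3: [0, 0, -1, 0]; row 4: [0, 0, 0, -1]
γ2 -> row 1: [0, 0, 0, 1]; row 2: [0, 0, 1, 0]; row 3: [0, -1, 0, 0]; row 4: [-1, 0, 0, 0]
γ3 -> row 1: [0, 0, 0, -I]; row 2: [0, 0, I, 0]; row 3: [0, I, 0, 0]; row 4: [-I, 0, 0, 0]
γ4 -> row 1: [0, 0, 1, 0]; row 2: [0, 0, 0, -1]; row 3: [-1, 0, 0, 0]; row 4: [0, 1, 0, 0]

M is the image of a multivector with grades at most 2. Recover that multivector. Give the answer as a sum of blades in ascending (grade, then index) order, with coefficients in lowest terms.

Method: the blade images are trace-orthogonal — tr(rho(e_A) rho(e_B)^-1) = 4 if A = B and 0 otherwise — and rho(e_A)^-1 = (e_A)^2 * rho(e_A) with (e_A)^2 = +1 or -1, so the coefficient of e_A in the preimage is (e_A)^2 * tr(M rho(e_A))/4.
Nonzero projections over blades of grade <= 2: 1: (1)^2 = +1, tr(M 1) = -28/5, coefficient -7/5; γ13: (γ13)^2 = +1, tr(M rho(γ13)) = -20, coefficient -5; γ34: (γ34)^2 = -1, tr(M rho(γ34)) = -28, coefficient 7. Every other blade of grade <= 2 projects to 0.
Answer: -7/5 - 5*γ13 + 7*γ34


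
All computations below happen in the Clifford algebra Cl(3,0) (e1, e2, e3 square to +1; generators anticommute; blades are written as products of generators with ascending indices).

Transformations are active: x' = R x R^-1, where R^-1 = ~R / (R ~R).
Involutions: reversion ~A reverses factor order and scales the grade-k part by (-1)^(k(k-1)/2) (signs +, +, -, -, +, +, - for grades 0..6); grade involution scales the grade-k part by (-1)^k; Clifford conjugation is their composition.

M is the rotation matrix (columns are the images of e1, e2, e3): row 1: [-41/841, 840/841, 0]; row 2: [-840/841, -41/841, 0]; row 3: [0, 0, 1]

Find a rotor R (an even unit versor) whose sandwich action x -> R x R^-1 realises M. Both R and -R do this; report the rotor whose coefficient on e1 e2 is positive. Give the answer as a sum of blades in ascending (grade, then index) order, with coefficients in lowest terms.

Method: write R = a + b12*e1 e2 + b13*e1 e3 + b23*e2 e3 with a^2 + b12^2 + b13^2 + b23^2 = 1 (so R^-1 = ~R). Expanding the columns R e_j ~R gives tr M = 4a^2 - 1 and, from the antisymmetric part, M21 - M12 = -4a*b12, M13 - M31 = 4a*b13, M32 - M23 = -4a*b23.
Here tr M = 759/841, so a^2 = (1 + tr M)/4 = 400/841 and a = ±20/29. Taking a = 20/29: M21 - M12 = -1680/841, M13 - M31 = 0, M32 - M23 = 0, giving b12 = 21/29, b13 = 0, b23 = 0, i.e. R = 20/29 + 21/29*e1 e2.
Its e1 e2 coefficient is already positive.
Answer: 20/29 + 21/29*e1 e2. Sheet selection: the two-to-one cover makes ±R indistinguishable at the matrix level (trace 759/841), so uniqueness comes from the required sign on e1 e2.


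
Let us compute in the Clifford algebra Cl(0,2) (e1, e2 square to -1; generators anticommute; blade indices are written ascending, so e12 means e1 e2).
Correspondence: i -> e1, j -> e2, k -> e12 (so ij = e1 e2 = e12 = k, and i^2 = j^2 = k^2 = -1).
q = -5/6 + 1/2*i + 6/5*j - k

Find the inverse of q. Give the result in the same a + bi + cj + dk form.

In blades: q = -5/6 + 1/2*e1 + 6/5*e2 - e12.
With qbar = -5/6 - 1/2*e1 - 6/5*e2 + e12 (scalar fixed, mapped units negated), q qbar = 1523/450 (the sum of squared coefficients), so q^-1 = qbar / (1523/450) = -375/1523 - 225/1523*e1 - 540/1523*e2 + 450/1523*e12; translating back:
Answer: -375/1523 - 225/1523*i - 540/1523*j + 450/1523*k


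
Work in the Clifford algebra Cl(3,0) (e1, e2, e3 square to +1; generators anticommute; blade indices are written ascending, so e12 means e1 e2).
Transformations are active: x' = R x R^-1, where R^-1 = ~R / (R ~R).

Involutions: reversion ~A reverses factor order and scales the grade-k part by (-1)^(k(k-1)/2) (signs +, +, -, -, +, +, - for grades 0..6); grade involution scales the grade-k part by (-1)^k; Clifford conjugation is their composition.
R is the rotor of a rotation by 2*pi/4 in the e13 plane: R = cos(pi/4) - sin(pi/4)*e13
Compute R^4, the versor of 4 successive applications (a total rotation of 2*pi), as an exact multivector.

Half-angle bookkeeping: 4 applications in e13 add up to rotor phase 4*pi/4 = pi, so R^4 = cos(pi) - sin(pi)*e13.
cos(pi) = -1 and sin(pi) = 0, so R^4 = -1. The total rotation 2*pi is 1 full turn, so every vector returns to itself, yet the rotor is -1, on the OTHER sheet of the double cover (an odd number of 2*pi turns).
Answer: -1


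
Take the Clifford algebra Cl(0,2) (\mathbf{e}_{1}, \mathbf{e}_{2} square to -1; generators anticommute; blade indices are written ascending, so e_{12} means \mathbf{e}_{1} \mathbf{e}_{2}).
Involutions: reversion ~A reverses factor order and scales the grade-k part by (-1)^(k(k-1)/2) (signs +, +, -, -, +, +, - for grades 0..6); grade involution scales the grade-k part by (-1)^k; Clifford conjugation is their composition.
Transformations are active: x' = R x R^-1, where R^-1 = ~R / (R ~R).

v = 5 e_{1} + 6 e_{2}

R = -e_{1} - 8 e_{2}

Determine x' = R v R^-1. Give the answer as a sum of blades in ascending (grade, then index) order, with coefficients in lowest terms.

~R = -e_{1} - 8 e_{2}, and R ~R = -65, so R^-1 = ~R / (-65).
R v = 53 + 34 e_{12}
Answer: -\frac{219}{65} e_{1} + \frac{458}{65} e_{2}


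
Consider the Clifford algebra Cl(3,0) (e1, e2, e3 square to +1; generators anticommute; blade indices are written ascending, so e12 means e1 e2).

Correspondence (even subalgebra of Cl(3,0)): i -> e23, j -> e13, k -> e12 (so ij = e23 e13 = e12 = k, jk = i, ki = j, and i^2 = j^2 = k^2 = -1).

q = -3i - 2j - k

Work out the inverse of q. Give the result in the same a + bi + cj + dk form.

In blades: q = -e12 - 2*e13 - 3*e23.
With qbar = e12 + 2*e13 + 3*e23 (scalar fixed, mapped units negated), q qbar = 14 (the sum of squared coefficients), so q^-1 = qbar / (14) = 1/14*e12 + 1/7*e13 + 3/14*e23; translating back:
Answer: 3/14*i + 1/7*j + 1/14*k


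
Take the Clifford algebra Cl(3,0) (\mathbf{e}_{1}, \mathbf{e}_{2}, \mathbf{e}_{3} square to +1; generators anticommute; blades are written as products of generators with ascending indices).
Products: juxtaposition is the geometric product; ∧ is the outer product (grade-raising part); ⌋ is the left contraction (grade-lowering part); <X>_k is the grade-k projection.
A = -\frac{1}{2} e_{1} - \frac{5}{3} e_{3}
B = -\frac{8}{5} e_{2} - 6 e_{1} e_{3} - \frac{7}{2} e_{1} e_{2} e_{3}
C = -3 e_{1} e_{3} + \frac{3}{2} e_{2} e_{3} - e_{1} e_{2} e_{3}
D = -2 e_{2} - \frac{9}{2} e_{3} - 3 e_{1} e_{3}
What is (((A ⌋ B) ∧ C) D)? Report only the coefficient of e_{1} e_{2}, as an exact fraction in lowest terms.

step 1: -10 e_{1} + 3 e_{3} + \frac{35}{6} e_{1} e_{2} + \frac{7}{4} e_{2} e_{3}
step 2: -15 e_{1} e_{2} e_{3}
step 3: 45 e_{2} + \frac{135}{2} e_{1} e_{2} - 30 e_{1} e_{3}
Answer: \frac{135}{2}


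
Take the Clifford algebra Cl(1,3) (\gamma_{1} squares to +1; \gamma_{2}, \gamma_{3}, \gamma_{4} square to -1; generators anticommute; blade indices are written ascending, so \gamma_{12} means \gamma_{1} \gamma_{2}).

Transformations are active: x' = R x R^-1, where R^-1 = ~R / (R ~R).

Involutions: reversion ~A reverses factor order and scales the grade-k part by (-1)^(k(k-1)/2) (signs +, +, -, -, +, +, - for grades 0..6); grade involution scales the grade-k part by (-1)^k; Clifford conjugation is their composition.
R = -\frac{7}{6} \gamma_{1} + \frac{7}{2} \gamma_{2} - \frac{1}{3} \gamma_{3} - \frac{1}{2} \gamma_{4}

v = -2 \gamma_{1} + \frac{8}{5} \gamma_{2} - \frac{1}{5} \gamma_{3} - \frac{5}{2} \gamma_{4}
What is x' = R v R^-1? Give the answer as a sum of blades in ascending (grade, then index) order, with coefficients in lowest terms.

~R = -\frac{7}{6} \gamma_{1} + \frac{7}{2} \gamma_{2} - \frac{1}{3} \gamma_{3} - \frac{1}{2} \gamma_{4}, and R ~R = -\frac{45}{4}, so R^-1 = ~R / (-\frac{45}{4}).
R v = -\frac{55}{12} + \frac{77}{15} \gamma_{12} - \frac{13}{30} \gamma_{13} + \frac{23}{12} \gamma_{14} - \frac{1}{6} \gamma_{23} - \frac{159}{20} \gamma_{24} + \frac{11}{15} \gamma_{34}
Answer: \frac{85}{81} \gamma_{1} + \frac{169}{135} \gamma_{2} - \frac{29}{405} \gamma_{3} + \frac{113}{54} \gamma_{4}


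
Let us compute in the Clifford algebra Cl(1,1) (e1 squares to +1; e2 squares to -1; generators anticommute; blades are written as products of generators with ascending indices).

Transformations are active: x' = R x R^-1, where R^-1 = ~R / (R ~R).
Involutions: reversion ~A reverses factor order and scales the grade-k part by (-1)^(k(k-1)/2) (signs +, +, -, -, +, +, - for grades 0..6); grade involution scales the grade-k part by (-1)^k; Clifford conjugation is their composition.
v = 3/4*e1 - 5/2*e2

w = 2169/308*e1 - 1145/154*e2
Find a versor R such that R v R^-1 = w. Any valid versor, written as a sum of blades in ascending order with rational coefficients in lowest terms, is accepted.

Equal squares first: v^2 = w^2 = -91/16. Then v + w = 600/77*e1 - 765/77*e2 is a versor taking v to w, provided it is invertible.
Answer: 600/77*e1 - 765/77*e2


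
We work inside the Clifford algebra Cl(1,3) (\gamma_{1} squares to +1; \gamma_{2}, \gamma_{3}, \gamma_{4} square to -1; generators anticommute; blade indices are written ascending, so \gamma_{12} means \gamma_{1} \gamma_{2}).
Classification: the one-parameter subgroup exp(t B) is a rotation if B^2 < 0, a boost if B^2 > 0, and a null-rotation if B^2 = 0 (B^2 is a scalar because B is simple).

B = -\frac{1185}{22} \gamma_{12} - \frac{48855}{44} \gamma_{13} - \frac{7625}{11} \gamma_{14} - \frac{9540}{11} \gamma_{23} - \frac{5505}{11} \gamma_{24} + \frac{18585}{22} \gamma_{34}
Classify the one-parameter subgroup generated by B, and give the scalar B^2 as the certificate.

B^2 term by term: the squares give (-\frac{1185}{22})^2*(\gamma_{12})^2 + (-\frac{48855}{44})^2*(\gamma_{13})^2 + (-\frac{7625}{11})^2*(\gamma_{14})^2 + (-\frac{9540}{11})^2*(\gamma_{23})^2 + (-\frac{5505}{11})^2*(\gamma_{24})^2 + (\frac{18585}{22})^2*(\gamma_{34})^2 = \frac{1404225}{484}*(+1) + \frac{2386811025}{1936}*(+1) + \frac{58140625}{121}*(+1) + \frac{91011600}{121}*(-1) + \frac{30305025}{121}*(-1) + \frac{345402225}{484}*(-1) = \frac{25}{16} (each basis 2-blade squares to minus the product of its generators' squares); cross terms between blades sharing an index anticommute and cancel; the commuting (index-disjoint) pairs give grade-4 terms 2*c*c'*(blade product), which cancel blade by blade — \gamma_{1234}: -\frac{22023225}{242} - \frac{268946775}{242} + \frac{145485000}{121} = 0 — confirming B is simple. So B^2 = \frac{25}{16}.
Answer: boost, certificate B^2 = \frac{25}{16}. Why this suffices: the scalar \frac{25}{16} survives any versor conjugation, so its sign alone determines the class however B is presented.


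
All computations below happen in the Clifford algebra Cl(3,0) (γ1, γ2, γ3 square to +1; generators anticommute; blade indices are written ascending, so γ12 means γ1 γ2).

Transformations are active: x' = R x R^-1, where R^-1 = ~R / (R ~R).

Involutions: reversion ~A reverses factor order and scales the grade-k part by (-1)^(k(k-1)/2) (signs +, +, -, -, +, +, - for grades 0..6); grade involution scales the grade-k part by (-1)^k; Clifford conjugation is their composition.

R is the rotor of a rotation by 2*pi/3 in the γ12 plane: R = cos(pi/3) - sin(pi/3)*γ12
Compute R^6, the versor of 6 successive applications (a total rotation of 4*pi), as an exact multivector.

Half-angle bookkeeping: 6 applications in γ12 add up to rotor phase 6*pi/3 = 2*pi, so R^6 = cos(2*pi) - sin(2*pi)*γ12.
cos(2*pi) = 1 and sin(2*pi) = 0, so R^6 = 1. The total rotation 4*pi is 2 full turns, so every vector returns to itself, yet the rotor is +1, back on the identity sheet (an even number of 2*pi turns).
Answer: 1


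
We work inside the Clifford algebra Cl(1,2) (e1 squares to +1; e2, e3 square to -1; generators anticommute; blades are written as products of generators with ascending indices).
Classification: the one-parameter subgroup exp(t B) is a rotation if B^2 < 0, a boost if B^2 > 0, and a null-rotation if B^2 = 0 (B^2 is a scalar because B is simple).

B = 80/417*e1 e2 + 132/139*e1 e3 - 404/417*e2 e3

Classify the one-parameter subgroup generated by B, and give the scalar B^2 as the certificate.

B^2 term by term: the squares give (80/417)^2*(e1 e2)^2 + (132/139)^2*(e1 e3)^2 + (-404/417)^2*(e2 e3)^2 = 6400/173889*(+1) + 17424/19321*(+1) + 163216/173889*(-1) = 0 (each basis 2-blade squares to minus the product of its generators' squares); cross terms between blades sharing an index anticommute and cancel. So B^2 = 0.
Answer: null-rotation, certificate B^2 = 0. Check the certificate: B^2 = 0, and that sign is decisive whatever form B takes.


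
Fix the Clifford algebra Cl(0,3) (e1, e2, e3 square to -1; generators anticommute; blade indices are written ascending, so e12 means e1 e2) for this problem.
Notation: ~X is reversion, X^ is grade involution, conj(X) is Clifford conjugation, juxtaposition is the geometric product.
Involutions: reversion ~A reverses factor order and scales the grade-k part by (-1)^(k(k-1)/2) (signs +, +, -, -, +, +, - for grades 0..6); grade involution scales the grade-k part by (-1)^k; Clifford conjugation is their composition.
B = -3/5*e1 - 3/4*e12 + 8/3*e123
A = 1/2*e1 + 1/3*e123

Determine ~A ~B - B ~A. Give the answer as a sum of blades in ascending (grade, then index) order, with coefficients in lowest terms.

first term: 107/90 - 3/8*e2 + 1/4*e3 + 17/15*e23
second term: -53/90 - 3/8*e2 - 1/4*e3 - 23/15*e23
Answer: 16/9 + 1/2*e3 + 8/3*e23


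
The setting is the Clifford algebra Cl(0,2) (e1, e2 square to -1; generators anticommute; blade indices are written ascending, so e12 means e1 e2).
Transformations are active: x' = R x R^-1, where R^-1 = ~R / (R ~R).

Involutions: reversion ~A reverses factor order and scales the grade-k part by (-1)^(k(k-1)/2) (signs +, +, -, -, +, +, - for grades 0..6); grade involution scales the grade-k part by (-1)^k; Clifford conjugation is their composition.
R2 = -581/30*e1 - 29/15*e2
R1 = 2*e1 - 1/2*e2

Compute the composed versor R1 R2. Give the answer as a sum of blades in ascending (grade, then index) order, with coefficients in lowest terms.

Distribute over the terms of R1 (each basis-blade product reordered to ascending indices, repeated generators contracted through their squares):
(2*e1) R2 = 581/15 - 58/15*e12
(-1/2*e2) R2 = -29/30 - 581/60*e12
Summing the partial products and collecting blades:
Answer: 1133/30 - 271/20*e12


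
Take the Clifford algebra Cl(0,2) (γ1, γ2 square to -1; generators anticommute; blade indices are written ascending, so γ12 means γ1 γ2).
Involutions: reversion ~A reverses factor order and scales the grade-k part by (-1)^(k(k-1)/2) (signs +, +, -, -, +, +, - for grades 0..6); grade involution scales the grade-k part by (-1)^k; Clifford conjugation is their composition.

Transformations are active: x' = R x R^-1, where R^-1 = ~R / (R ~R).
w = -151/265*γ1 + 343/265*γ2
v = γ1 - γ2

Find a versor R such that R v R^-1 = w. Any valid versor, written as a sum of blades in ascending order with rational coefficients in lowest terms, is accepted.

Construction: equal norms (both -2) license R = v + w = 114/265*γ1 + 78/265*γ2 — nothing changes along that direction, while (v - w)/2 changes sign, so v maps onto w.
Answer: 114/265*γ1 + 78/265*γ2


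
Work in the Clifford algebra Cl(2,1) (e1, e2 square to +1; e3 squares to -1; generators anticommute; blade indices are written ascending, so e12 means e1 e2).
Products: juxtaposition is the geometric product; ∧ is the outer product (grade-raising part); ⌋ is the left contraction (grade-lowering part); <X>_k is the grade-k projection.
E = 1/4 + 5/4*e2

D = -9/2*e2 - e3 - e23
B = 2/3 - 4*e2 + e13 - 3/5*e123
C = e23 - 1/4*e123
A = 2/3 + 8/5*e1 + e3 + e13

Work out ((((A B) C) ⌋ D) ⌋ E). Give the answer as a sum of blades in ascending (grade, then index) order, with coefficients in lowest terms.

step 1: 13/9 + 31/15*e1 - 31/15*e2 + 34/15*e3 - 29/5*e12 + 4/3*e13 + 76/25*e23 + 18/5*e123
step 2: 107/50 + 71/25*e1 + 13/5*e2 - 211/60*e3 + 19/10*e12 - 379/60*e13 + 167/180*e23 + 307/180*e123
step 3: -1453/90 - 917/150*e2 - 237/50*e3 - 107/50*e23
step 4: -1051/90 - 1453/72*e2
Answer: -1051/90 - 1453/72*e2


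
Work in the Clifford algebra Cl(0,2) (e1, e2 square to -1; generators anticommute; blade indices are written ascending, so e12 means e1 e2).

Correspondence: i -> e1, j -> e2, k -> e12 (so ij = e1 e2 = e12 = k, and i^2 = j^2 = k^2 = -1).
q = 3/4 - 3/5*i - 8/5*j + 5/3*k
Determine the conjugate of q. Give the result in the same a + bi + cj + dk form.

In blades: q = 3/4 - 3/5*e1 - 8/5*e2 + 5/3*e12.
Conjugation here is Clifford conjugation: the scalar is fixed and the grade-1 and grade-2 blades all flip sign, giving 3/4 + 3/5*e1 + 8/5*e2 - 5/3*e12; translating back:
Answer: 3/4 + 3/5*i + 8/5*j - 5/3*k


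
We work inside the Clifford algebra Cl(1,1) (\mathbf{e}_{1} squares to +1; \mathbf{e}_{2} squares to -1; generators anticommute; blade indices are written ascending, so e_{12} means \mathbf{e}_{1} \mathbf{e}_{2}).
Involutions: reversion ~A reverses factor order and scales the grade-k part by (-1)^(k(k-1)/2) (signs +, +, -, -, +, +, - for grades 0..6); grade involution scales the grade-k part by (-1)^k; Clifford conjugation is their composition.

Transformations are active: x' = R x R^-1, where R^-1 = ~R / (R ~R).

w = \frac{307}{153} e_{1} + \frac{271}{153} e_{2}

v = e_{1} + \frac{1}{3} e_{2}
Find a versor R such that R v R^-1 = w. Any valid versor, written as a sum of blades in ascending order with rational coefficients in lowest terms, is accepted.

Key observation: q(v) = q(w) = \frac{8}{9} (sandwiches preserve the norm), so R = v + w = \frac{460}{153} e_{1} + \frac{322}{153} e_{2} works whenever it is invertible — the component of v along it is kept and (v - w)/2 reverses, sending v to w.
Answer: \frac{460}{153} e_{1} + \frac{322}{153} e_{2}


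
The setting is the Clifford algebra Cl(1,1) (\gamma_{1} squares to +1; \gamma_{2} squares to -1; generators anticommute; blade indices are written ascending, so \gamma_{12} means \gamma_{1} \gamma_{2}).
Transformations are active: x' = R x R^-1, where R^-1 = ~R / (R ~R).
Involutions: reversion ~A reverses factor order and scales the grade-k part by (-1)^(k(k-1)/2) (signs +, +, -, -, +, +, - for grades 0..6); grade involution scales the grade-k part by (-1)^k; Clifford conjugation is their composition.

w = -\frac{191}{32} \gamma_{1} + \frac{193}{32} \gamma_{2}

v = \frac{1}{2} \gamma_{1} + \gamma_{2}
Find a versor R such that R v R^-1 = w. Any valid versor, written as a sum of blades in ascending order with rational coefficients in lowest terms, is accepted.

Construction: equal norms (both -\frac{3}{4}) license R = v + w = -\frac{175}{32} \gamma_{1} + \frac{225}{32} \gamma_{2} — nothing changes along that direction, while (v - w)/2 changes sign, so v maps onto w.
Answer: -\frac{175}{32} \gamma_{1} + \frac{225}{32} \gamma_{2}


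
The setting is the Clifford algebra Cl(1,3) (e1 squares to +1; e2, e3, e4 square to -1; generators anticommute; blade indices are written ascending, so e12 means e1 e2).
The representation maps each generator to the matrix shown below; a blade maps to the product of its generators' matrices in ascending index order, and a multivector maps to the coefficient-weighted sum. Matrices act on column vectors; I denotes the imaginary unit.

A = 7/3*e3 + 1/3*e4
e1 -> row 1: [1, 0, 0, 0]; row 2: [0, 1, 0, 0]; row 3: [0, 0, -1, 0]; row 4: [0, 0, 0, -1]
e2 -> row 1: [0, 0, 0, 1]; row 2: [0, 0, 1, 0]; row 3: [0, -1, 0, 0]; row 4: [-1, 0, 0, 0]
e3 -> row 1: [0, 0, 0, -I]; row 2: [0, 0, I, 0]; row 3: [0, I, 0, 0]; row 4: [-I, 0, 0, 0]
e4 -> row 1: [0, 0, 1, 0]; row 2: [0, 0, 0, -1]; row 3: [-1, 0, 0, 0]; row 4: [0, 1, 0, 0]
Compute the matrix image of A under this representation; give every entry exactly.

M = (7/3)*rho(e3) + (1/3)*rho(e4), summed entrywise:
Answer: row 1: [0, 0, 1/3, -7*I/3]; row 2: [0, 0, 7*I/3, -1/3]; row 3: [-1/3, 7*I/3, 0, 0]; row 4: [-7*I/3, 1/3, 0, 0]


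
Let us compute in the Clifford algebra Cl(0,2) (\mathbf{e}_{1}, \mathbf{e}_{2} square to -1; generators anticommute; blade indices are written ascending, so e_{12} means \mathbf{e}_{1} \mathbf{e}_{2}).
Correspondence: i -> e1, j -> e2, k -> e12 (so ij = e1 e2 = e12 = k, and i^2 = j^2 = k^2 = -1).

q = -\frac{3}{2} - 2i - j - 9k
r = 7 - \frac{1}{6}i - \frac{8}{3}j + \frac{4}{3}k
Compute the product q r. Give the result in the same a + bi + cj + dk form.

In blades: q = -\frac{3}{2} - 2 e_{1} - e_{2} - 9 e_{12}, r = 7 - \frac{1}{6} e_{1} - \frac{8}{3} e_{2} + \frac{4}{3} e_{12}.
Distribute q over r term by term (generator squares from the signature, products reordered to ascending indices): (-\frac{3}{2})*r = -\frac{21}{2} + \frac{1}{4} e_{1} + 4 e_{2} - 2 e_{12}; (-2 e_{1})*r = -\frac{1}{3} - 14 e_{1} + \frac{8}{3} e_{2} + \frac{16}{3} e_{12}; (-e_{2})*r = -\frac{8}{3} - \frac{4}{3} e_{1} - 7 e_{2} - \frac{1}{6} e_{12}; (-9 e_{12})*r = 12 - 24 e_{1} + \frac{3}{2} e_{2} - 63 e_{12}.
Sum: -\frac{3}{2} - \frac{469}{12} e_{1} + \frac{7}{6} e_{2} - \frac{359}{6} e_{12}; translating back through the correspondence:
Answer: -\frac{3}{2} - \frac{469}{12}i + \frac{7}{6}j - \frac{359}{6}k


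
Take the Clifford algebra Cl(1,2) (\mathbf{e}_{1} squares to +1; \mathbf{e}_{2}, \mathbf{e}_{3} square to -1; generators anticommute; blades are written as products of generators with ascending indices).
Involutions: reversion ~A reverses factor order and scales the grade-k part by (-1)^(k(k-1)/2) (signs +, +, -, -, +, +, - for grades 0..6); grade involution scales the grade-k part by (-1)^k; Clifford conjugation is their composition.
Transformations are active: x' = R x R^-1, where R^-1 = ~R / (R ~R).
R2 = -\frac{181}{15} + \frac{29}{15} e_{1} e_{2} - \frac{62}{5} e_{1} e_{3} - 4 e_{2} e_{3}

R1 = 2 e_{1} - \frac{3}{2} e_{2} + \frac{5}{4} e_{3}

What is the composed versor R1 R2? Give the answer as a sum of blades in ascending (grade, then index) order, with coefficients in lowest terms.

Distribute over the terms of R1 (each basis-blade product reordered to ascending indices, repeated generators contracted through their squares):
(2 e_{1}) R2 = -\frac{362}{15} e_{1} + \frac{58}{15} e_{2} - \frac{124}{5} e_{3} - 8 e_{1} e_{2} e_{3}
(-\frac{3}{2} e_{2}) R2 = -\frac{29}{10} e_{1} + \frac{181}{10} e_{2} - 6 e_{3} - \frac{93}{5} e_{1} e_{2} e_{3}
(\frac{5}{4} e_{3}) R2 = -\frac{31}{2} e_{1} - 5 e_{2} - \frac{181}{12} e_{3} + \frac{29}{12} e_{1} e_{2} e_{3}
Summing the partial products and collecting blades:
Answer: -\frac{638}{15} e_{1} + \frac{509}{30} e_{2} - \frac{2753}{60} e_{3} - \frac{1451}{60} e_{1} e_{2} e_{3}


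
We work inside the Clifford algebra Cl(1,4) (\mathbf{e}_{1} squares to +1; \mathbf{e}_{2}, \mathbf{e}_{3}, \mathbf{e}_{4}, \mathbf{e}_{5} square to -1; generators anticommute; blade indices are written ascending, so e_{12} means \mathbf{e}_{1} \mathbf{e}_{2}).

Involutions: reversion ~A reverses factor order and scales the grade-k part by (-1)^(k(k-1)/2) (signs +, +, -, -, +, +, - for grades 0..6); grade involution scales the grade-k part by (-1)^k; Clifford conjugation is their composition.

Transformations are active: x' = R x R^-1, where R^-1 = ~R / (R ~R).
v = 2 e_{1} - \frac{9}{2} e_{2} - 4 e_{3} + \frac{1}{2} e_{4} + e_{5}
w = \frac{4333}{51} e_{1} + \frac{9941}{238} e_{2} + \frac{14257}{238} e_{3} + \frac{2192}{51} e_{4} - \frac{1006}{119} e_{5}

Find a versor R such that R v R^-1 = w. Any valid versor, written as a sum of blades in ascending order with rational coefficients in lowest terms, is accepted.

Here q(v) = q(w) = -\frac{67}{2}; the classical choice R = v + w = \frac{4435}{51} e_{1} + \frac{4435}{119} e_{2} + \frac{13305}{238} e_{3} + \frac{4435}{102} e_{4} - \frac{887}{119} e_{5} then realises v -> w under the sandwich.
Answer: \frac{4435}{51} e_{1} + \frac{4435}{119} e_{2} + \frac{13305}{238} e_{3} + \frac{4435}{102} e_{4} - \frac{887}{119} e_{5}
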